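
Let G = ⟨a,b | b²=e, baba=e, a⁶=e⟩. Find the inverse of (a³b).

The order of (a³b) is 2 (smallest k with (a³b)ᵏ = e), so (a³b)⁻¹ = (a³b)¹ = a³b.
Check: (a³b) · (a³b) → (a³b) · a³ = b;   b · b = e, giving e as required.

Answer: a³b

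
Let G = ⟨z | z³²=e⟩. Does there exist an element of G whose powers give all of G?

|G| = 32. The element z has order 32 (its powers give 32 distinct elements), so ⟨z⟩ = G and G is cyclic.

Answer: Yes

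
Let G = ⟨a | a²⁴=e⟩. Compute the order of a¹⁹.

Compute successive powers until reaching e:
  (a¹⁹)¹ = a¹⁹, (a¹⁹)² = a¹⁴, (a¹⁹)³ = a⁹, (a¹⁹)⁴ = a⁴, (a¹⁹)⁵ = a²³, (a¹⁹)⁶ = a¹⁸, (a¹⁹)⁷ = a¹³, (a¹⁹)⁸ = a⁸, (a¹⁹)⁹ = a³, (a¹⁹)¹⁰ = a²², (a¹⁹)¹¹ = a¹⁷, (a¹⁹)¹² = a¹², (a¹⁹)¹³ = a⁷, (a¹⁹)¹⁴ = a², (a¹⁹)¹⁵ = a²¹, (a¹⁹)¹⁶ = a¹⁶, (a¹⁹)¹⁷ = a¹¹, (a¹⁹)¹⁸ = a⁶, (a¹⁹)¹⁹ = a, (a¹⁹)²⁰ = a²⁰, (a¹⁹)²¹ = a¹⁵, (a¹⁹)²² = a¹⁰, (a¹⁹)²³ = a⁵, (a¹⁹)²⁴ = e.
The smallest positive k with (a¹⁹)ᵏ = e is 24.

Answer: 24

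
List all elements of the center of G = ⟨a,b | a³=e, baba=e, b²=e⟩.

An element z ∈ Z(G) iff z commutes with every generator.
For example e is central: e·a = a = a·e; e·b = b = b·e.
Whereas a ∉ Z(G) since a·b = ab ≠ a²b = b·a.
Checking each of the 6 elements this way gives Z(G) = {e}, of order 1.

Answer: {e}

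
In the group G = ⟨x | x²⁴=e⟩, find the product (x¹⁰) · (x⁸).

Compute (x¹⁰) · (x⁸) by multiplying left to right and reducing via the relations at each step:
  (x¹⁰) · x⁸ = x¹⁸

Answer: x¹⁸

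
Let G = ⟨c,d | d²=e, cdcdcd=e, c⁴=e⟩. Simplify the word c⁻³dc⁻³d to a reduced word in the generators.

Multiply left to right, reducing at each step:
  c · d = cd
  (cd) · c⁻³ = cdc
  (cdc) · d = dc³

Answer: dc³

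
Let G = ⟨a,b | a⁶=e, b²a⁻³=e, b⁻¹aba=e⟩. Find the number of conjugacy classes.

The conjugacy classes (representative and size) are:
  [e] (size 1), [a] (size 2), [a²] (size 2), [a³] (size 1), [ab⁻¹] (size 3), [a²b⁻¹] (size 3).
Class equation: 1 + 2 + 2 + 1 + 3 + 3 = 12 = |G|. So G has 6 conjugacy classes.

Answer: 6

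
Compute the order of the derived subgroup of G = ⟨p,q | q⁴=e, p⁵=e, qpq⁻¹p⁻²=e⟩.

G' = [G, G] is generated by all commutators. The generator-pair commutators are: [p, q] = p⁴.
The subgroup they normally generate is {e, p, p², p³, p⁴}, of order 5.
Check: |G/G'| = 20/5 = 4 is the order of the abelianisation.

Answer: 5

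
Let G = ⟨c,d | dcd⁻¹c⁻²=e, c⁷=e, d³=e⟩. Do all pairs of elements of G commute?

c·d = cd but d·c = c²d, so c·d ≠ d·c and G is not abelian.

Answer: No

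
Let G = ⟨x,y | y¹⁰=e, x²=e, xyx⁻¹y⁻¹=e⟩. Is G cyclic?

|G| = 20, but the maximum element order in G is 10 < 20. No single element generates all of G, so G is not cyclic.

Answer: No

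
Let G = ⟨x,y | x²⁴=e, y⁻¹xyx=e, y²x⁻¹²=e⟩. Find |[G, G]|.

G' = [G, G] is generated by all commutators. The generator-pair commutators are: [x, y] = x².
The subgroup they normally generate is {e, x², x⁴, x⁶, x⁸, x¹⁰, x¹², x¹⁴, x¹⁶, x¹⁸, x²⁰, x²²}, of order 12.
Check: |G/G'| = 48/12 = 4 is the order of the abelianisation.

Answer: 12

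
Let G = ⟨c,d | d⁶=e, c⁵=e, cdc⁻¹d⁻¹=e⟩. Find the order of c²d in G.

Compute successive powers until reaching e:
  (c²d)¹ = c²d, (c²d)² = c⁴d², (c²d)³ = cd³, (c²d)⁴ = c³d⁴, (c²d)⁵ = d⁵, (c²d)⁶ = c², (c²d)⁷ = c⁴d, (c²d)⁸ = cd², (c²d)⁹ = c³d³, (c²d)¹⁰ = d⁴, (c²d)¹¹ = c²d⁵, (c²d)¹² = c⁴, (c²d)¹³ = cd, (c²d)¹⁴ = c³d², (c²d)¹⁵ = d³, (c²d)¹⁶ = c²d⁴, (c²d)¹⁷ = c⁴d⁵, (c²d)¹⁸ = c, (c²d)¹⁹ = c³d, (c²d)²⁰ = d², (c²d)²¹ = c²d³, (c²d)²² = c⁴d⁴, (c²d)²³ = cd⁵, (c²d)²⁴ = c³, (c²d)²⁵ = d, (c²d)²⁶ = c²d², (c²d)²⁷ = c⁴d³, (c²d)²⁸ = cd⁴, (c²d)²⁹ = c³d⁵, (c²d)³⁰ = e.
The smallest positive k with (c²d)ᵏ = e is 30.

Answer: 30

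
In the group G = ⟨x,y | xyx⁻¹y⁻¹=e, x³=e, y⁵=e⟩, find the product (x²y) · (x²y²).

Compute (x²y) · (x²y²) by multiplying left to right and reducing via the relations at each step:
  (x²y) · x² = xy
  (xy) · y² = xy³

Answer: xy³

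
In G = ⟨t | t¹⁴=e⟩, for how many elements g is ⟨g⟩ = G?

G is cyclic of order 14. An element generates G iff its order is 14, and a cyclic group of order 14 has exactly φ(14) = 6 such elements.

Answer: 6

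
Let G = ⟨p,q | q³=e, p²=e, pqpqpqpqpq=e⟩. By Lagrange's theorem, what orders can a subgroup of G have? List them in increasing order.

|G| = 60 = 2² · 3 · 5. By Lagrange's theorem the order of any subgroup divides 60; the divisors of 60 are 1, 2, 3, 4, 5, 6, 10, 12, 15, 20, 30, 60.

Answer: 1, 2, 3, 4, 5, 6, 10, 12, 15, 20, 30, 60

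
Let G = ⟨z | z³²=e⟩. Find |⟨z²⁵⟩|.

|⟨z²⁵⟩| equals the order of z²⁵. Compute successive powers until reaching e:
  (z²⁵)¹ = z²⁵, (z²⁵)² = z¹⁸, (z²⁵)³ = z¹¹, (z²⁵)⁴ = z⁴, (z²⁵)⁵ = z²⁹, (z²⁵)⁶ = z²², (z²⁵)⁷ = z¹⁵, (z²⁵)⁸ = z⁸, (z²⁵)⁹ = z, (z²⁵)¹⁰ = z²⁶, (z²⁵)¹¹ = z¹⁹, (z²⁵)¹² = z¹², (z²⁵)¹³ = z⁵, (z²⁵)¹⁴ = z³⁰, (z²⁵)¹⁵ = z²³, (z²⁵)¹⁶ = z¹⁶, (z²⁵)¹⁷ = z⁹, (z²⁵)¹⁸ = z², (z²⁵)¹⁹ = z²⁷, (z²⁵)²⁰ = z²⁰, (z²⁵)²¹ = z¹³, (z²⁵)²² = z⁶, (z²⁵)²³ = z³¹, (z²⁵)²⁴ = z²⁴, (z²⁵)²⁵ = z¹⁷, (z²⁵)²⁶ = z¹⁰, (z²⁵)²⁷ = z³, (z²⁵)²⁸ = z²⁸, (z²⁵)²⁹ = z²¹, (z²⁵)³⁰ = z¹⁴, (z²⁵)³¹ = z⁷, (z²⁵)³² = e.
The smallest positive k with (z²⁵)ᵏ = e is 32, so |⟨z²⁵⟩| = 32.

Answer: 32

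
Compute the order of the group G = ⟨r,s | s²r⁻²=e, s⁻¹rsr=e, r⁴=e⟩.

Enumerate words in the generators, reducing via the relations: the distinct elements are
  {e, r, s, rs, r², r³, s⁻¹, rs⁻¹}.
No further products give new elements, so |G| = 8.

Answer: 8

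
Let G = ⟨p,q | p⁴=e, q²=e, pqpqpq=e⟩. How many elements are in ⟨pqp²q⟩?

|⟨pqp²q⟩| equals the order of pqp²q. Compute successive powers until reaching e:
  (pqp²q)¹ = pqp²q, (pqp²q)² = e.
The smallest positive k with (pqp²q)ᵏ = e is 2, so |⟨pqp²q⟩| = 2.

Answer: 2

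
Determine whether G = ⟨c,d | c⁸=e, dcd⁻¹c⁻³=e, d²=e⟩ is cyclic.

Every cyclic group is abelian. But c·d = cd while d·c = c³d, so c·d ≠ d·c and G is not abelian. Hence G is not cyclic.

Answer: No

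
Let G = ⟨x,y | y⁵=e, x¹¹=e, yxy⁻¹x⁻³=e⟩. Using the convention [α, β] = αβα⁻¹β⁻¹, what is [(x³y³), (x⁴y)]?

[(x³y³), (x⁴y)] = (x³y³)·(x⁴y)·(x³y³)⁻¹·(x⁴y)⁻¹.
  (x³y³) · (x⁴y) = xy⁴
  (xy⁴) · (x⁶y²) = x³y
  (x³y) · (x⁶y⁴) = x¹⁰

Answer: x¹⁰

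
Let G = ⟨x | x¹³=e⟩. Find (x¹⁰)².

Compute successive powers of (x¹⁰), reducing at each step:
  (x¹⁰)²: (x¹⁰) · x¹⁰ = x⁷

Answer: x⁷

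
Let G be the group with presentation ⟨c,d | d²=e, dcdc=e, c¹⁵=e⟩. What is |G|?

Enumerate words in the generators, reducing via the relations: the distinct elements are
  {c, d, e, cd, c², c³, c⁴, c⁵, c⁶, c⁷, c⁸, c⁹, c²d, c³d, c¹², c¹³, c¹¹, c¹⁰, c¹⁴, c⁴d, c⁵d, c⁶d, c⁷d, c⁸d, c⁹d, c¹²d, c¹³d, c¹¹d, c¹⁰d, c¹⁴d}.
No further products give new elements, so |G| = 30.

Answer: 30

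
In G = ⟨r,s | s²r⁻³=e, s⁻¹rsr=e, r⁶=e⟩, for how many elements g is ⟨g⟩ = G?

⟨g⟩ = G would require ord(g) = |G| = 12, but the maximum element order in G is 6 < 12. So G is not cyclic and no single element generates it: the count is 0.

Answer: 0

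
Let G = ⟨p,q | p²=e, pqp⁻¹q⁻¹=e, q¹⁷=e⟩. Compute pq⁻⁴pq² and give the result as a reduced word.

Multiply left to right, reducing at each step:
  p · q⁻⁴ = pq¹³
  (pq¹³) · p = q¹³
  (q¹³) · q² = q¹⁵

Answer: q¹⁵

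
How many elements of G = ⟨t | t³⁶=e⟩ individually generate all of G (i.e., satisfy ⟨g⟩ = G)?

G is cyclic of order 36. An element generates G iff its order is 36, and a cyclic group of order 36 has exactly φ(36) = 12 such elements.

Answer: 12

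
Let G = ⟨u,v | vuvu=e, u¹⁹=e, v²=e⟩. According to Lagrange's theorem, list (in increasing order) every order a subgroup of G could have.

|G| = 38 = 2 · 19. By Lagrange's theorem the order of any subgroup divides 38; the divisors of 38 are 1, 2, 19, 38.

Answer: 1, 2, 19, 38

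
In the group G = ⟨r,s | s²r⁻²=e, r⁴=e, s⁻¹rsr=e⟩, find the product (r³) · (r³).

Compute (r³) · (r³) by multiplying left to right and reducing via the relations at each step:
  (r³) · r³ = r²

Answer: r²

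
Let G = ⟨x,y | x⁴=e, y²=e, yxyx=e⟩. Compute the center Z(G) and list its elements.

An element z ∈ Z(G) iff z commutes with every generator.
For example x² is central: (x²)·x = x³ = x·(x²); (x²)·y = x²y = y·(x²).
Whereas x ∉ Z(G) since x·y = xy ≠ x³y = y·x.
Checking each of the 8 elements this way gives Z(G) = {e, x²}, of order 2.

Answer: {e, x²}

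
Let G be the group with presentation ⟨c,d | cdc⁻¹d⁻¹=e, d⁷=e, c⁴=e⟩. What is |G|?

Enumerate words in the generators, reducing via the relations: the distinct elements are
  {c, d, e, cd, c², c³, d², d³, d⁴, d⁵, d⁶, cd², cd³, cd⁴, cd⁵, cd⁶, c²d, c³d, c²d², c²d³, c²d⁴, c²d⁵, c²d⁶, c³d², c³d³, c³d⁴, c³d⁵, c³d⁶}.
No further products give new elements, so |G| = 28.

Answer: 28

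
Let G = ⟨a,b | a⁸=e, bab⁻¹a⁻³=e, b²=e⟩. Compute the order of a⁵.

Compute successive powers until reaching e:
  (a⁵)¹ = a⁵, (a⁵)² = a², (a⁵)³ = a⁷, (a⁵)⁴ = a⁴, (a⁵)⁵ = a, (a⁵)⁶ = a⁶, (a⁵)⁷ = a³, (a⁵)⁸ = e.
The smallest positive k with (a⁵)ᵏ = e is 8.

Answer: 8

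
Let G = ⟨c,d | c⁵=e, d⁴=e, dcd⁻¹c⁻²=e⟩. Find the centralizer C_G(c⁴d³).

⟨c⁴d³⟩ ⊆ C_G(c⁴d³) since powers of c⁴d³ commute with c⁴d³; so |C_G(c⁴d³)| ≥ |⟨c⁴d³⟩| = 4.
By orbit–stabilizer, |C_G(c⁴d³)| = |G| / |conj. class of c⁴d³| = 20 / 5 = 4.
The 4 elements commuting with c⁴d³ are {e, c²d, cd², c⁴d³}.

Answer: {e, c²d, cd², c⁴d³}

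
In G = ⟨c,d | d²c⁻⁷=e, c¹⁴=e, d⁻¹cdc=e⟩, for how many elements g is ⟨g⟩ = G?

⟨g⟩ = G would require ord(g) = |G| = 28, but the maximum element order in G is 14 < 28. So G is not cyclic and no single element generates it: the count is 0.

Answer: 0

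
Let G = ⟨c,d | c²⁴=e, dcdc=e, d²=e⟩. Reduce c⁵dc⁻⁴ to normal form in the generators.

Multiply left to right, reducing at each step:
  (c⁵) · d = c⁵d
  (c⁵d) · c⁻⁴ = c⁹d

Answer: c⁹d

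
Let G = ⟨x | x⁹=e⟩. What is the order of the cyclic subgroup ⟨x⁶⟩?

|⟨x⁶⟩| equals the order of x⁶. Compute successive powers until reaching e:
  (x⁶)¹ = x⁶, (x⁶)² = x³, (x⁶)³ = e.
The smallest positive k with (x⁶)ᵏ = e is 3, so |⟨x⁶⟩| = 3.

Answer: 3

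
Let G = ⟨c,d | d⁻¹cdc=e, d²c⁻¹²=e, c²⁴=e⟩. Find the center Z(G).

An element z ∈ Z(G) iff z commutes with every generator.
For example c¹² is central: (c¹²)·c = c¹³ = c·(c¹²); (c¹²)·d = d⁻¹ = d·(c¹²).
Whereas c ∉ Z(G) since c·d = cd ≠ c¹¹d⁻¹ = d·c.
Checking each of the 48 elements this way gives Z(G) = {e, c¹²}, of order 2.

Answer: {e, c¹²}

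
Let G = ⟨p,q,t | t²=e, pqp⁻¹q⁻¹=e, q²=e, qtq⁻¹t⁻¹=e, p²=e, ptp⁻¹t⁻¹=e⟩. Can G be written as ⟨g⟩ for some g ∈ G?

|G| = 8, but the maximum element order in G is 2 < 8. No single element generates all of G, so G is not cyclic.

Answer: No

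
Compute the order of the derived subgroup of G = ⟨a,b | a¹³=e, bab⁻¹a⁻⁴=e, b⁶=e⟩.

G' = [G, G] is generated by all commutators. The generator-pair commutators are: [a, b] = a¹⁰.
The subgroup they normally generate is {e, a, a², a³, a⁴, a⁵, a⁶, a⁷, a⁸, a⁹, a¹⁰, a¹¹, a¹²}, of order 13.
Check: |G/G'| = 78/13 = 6 is the order of the abelianisation.

Answer: 13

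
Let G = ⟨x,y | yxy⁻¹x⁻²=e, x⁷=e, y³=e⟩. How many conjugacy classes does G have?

The conjugacy classes (representative and size) are:
  [e] (size 1), [x²] (size 3), [x⁵] (size 3), [y] (size 7), [y²] (size 7).
Class equation: 1 + 3 + 3 + 7 + 7 = 21 = |G|. So G has 5 conjugacy classes.

Answer: 5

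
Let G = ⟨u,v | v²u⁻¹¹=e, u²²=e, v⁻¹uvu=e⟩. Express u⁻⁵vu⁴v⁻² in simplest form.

Multiply left to right, reducing at each step:
  (u¹⁷) · v = u⁶v⁻¹
  (u⁶v⁻¹) · u⁴ = u²v⁻¹
  (u²v⁻¹) · v⁻² = u²v

Answer: u²v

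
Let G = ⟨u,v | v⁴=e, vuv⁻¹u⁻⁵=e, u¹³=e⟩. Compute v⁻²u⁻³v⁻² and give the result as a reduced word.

Multiply left to right, reducing at each step:
  (v²) · u⁻³ = u³v²
  (u³v²) · v⁻² = u³

Answer: u³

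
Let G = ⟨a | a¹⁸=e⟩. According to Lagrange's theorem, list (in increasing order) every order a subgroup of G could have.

|G| = 18 = 2 · 3². By Lagrange's theorem the order of any subgroup divides 18; the divisors of 18 are 1, 2, 3, 6, 9, 18.

Answer: 1, 2, 3, 6, 9, 18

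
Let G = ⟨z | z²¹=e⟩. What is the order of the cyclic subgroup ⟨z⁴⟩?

|⟨z⁴⟩| equals the order of z⁴. Compute successive powers until reaching e:
  (z⁴)¹ = z⁴, (z⁴)² = z⁸, (z⁴)³ = z¹², (z⁴)⁴ = z¹⁶, (z⁴)⁵ = z²⁰, (z⁴)⁶ = z³, (z⁴)⁷ = z⁷, (z⁴)⁸ = z¹¹, (z⁴)⁹ = z¹⁵, (z⁴)¹⁰ = z¹⁹, (z⁴)¹¹ = z², (z⁴)¹² = z⁶, (z⁴)¹³ = z¹⁰, (z⁴)¹⁴ = z¹⁴, (z⁴)¹⁵ = z¹⁸, (z⁴)¹⁶ = z, (z⁴)¹⁷ = z⁵, (z⁴)¹⁸ = z⁹, (z⁴)¹⁹ = z¹³, (z⁴)²⁰ = z¹⁷, (z⁴)²¹ = e.
The smallest positive k with (z⁴)ᵏ = e is 21, so |⟨z⁴⟩| = 21.

Answer: 21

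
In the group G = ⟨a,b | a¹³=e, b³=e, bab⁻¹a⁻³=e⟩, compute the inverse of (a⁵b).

The order of (a⁵b) is 3 (smallest k with (a⁵b)ᵏ = e), so (a⁵b)⁻¹ = (a⁵b)² = a⁷b².
Check: (a⁵b) · (a⁷b²) → (a⁵b) · a⁷ = b;   b · b² = e, giving e as required.

Answer: a⁷b²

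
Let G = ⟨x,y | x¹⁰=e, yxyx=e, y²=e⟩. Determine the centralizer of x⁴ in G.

⟨x⁴⟩ ⊆ C_G(x⁴) since powers of x⁴ commute with x⁴; so |C_G(x⁴)| ≥ |⟨x⁴⟩| = 5.
By orbit–stabilizer, |C_G(x⁴)| = |G| / |conj. class of x⁴| = 20 / 2 = 10.
The 10 elements commuting with x⁴ are {e, x, x², x³, x⁴, x⁵, x⁶, x⁷, x⁸, x⁹}.

Answer: {e, x, x², x³, x⁴, x⁵, x⁶, x⁷, x⁸, x⁹}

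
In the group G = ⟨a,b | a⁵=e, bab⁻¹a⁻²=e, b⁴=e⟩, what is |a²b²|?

Compute successive powers until reaching e:
  (a²b²)¹ = a²b², (a²b²)² = e.
The smallest positive k with (a²b²)ᵏ = e is 2.

Answer: 2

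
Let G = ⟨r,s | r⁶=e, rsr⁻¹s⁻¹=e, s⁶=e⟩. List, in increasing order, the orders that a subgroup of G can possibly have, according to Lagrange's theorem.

|G| = 36 = 2² · 3². By Lagrange's theorem the order of any subgroup divides 36; the divisors of 36 are 1, 2, 3, 4, 6, 9, 12, 18, 36.

Answer: 1, 2, 3, 4, 6, 9, 12, 18, 36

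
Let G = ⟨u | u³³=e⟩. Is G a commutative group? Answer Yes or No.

G has a single generator, so G is cyclic and hence abelian.

Answer: Yes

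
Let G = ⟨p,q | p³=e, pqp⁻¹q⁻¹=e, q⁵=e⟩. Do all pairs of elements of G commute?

Each pair of generators commutes: p·q = pq = q·p. Since the generators pairwise commute, every element of G commutes with every other, so G is abelian.

Answer: Yes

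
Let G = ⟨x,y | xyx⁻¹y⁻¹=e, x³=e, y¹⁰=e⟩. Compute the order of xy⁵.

Compute successive powers until reaching e:
  (xy⁵)¹ = xy⁵, (xy⁵)² = x², (xy⁵)³ = y⁵, (xy⁵)⁴ = x, (xy⁵)⁵ = x²y⁵, (xy⁵)⁶ = e.
The smallest positive k with (xy⁵)ᵏ = e is 6.

Answer: 6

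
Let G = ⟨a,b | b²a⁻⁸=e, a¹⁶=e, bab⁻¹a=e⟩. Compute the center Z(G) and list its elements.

An element z ∈ Z(G) iff z commutes with every generator.
For example a⁸ is central: (a⁸)·a = a⁹ = a·(a⁸); (a⁸)·b = b⁻¹ = b·(a⁸).
Whereas a ∉ Z(G) since a·b = ab ≠ a⁷b⁻¹ = b·a.
Checking each of the 32 elements this way gives Z(G) = {e, a⁸}, of order 2.

Answer: {e, a⁸}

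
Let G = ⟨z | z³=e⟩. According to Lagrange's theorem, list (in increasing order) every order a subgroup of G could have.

|G| = 3 = 3. By Lagrange's theorem the order of any subgroup divides 3; the divisors of 3 are 1, 3.

Answer: 1, 3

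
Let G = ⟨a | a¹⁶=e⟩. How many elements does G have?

G is generated by a single element, so G is cyclic. The relator gives a¹⁶ = e and no smaller power is forced to be e, so the 16 powers {a, e, a², a³, a⁴, a⁵, a⁶, a⁷, a⁸, a⁹, a¹², a¹³, a¹¹, a¹⁰, a¹⁴, a¹⁵} are distinct. Hence |G| = 16.

Answer: 16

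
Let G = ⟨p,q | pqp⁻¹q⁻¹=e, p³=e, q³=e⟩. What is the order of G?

Enumerate words in the generators, reducing via the relations: the distinct elements are
  {e, p, q, pq, p², q², pq², p²q, p²q²}.
No further products give new elements, so |G| = 9.

Answer: 9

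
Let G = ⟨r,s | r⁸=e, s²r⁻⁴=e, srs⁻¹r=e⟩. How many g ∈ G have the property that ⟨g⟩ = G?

⟨g⟩ = G would require ord(g) = |G| = 16, but the maximum element order in G is 8 < 16. So G is not cyclic and no single element generates it: the count is 0.

Answer: 0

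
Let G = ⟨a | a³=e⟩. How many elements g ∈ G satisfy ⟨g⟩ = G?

G is cyclic of order 3. An element generates G iff its order is 3, and a cyclic group of order 3 has exactly φ(3) = 2 such elements.

Answer: 2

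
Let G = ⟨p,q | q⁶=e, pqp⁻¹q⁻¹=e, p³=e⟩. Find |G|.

Enumerate words in the generators, reducing via the relations: the distinct elements are
  {e, p, q, pq, p², q², q³, q⁴, q⁵, pq², pq³, pq⁴, pq⁵, p²q, p²q², p²q³, p²q⁴, p²q⁵}.
No further products give new elements, so |G| = 18.

Answer: 18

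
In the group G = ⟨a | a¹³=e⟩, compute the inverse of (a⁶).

The order of (a⁶) is 13 (smallest k with (a⁶)ᵏ = e), so (a⁶)⁻¹ = (a⁶)¹² = a⁷.
Check: (a⁶) · (a⁷) → (a⁶) · a⁷ = e, giving e as required.

Answer: a⁷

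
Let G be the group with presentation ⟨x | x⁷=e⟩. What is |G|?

G is generated by a single element, so G is cyclic. The relator gives x⁷ = e and no smaller power is forced to be e, so the 7 powers {e, x, x², x³, x⁴, x⁵, x⁶} are distinct. Hence |G| = 7.

Answer: 7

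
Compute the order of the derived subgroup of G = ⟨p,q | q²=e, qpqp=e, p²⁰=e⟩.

G' = [G, G] is generated by all commutators. The generator-pair commutators are: [p, q] = p².
The subgroup they normally generate is {e, p², p⁴, p⁶, p⁸, p¹⁰, p¹², p¹⁴, p¹⁶, p¹⁸}, of order 10.
Check: |G/G'| = 40/10 = 4 is the order of the abelianisation.

Answer: 10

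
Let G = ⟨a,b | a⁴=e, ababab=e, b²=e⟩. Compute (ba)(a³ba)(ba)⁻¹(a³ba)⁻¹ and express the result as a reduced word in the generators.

[(ba), (a³ba)] = (ba)·(a³ba)·(ba)⁻¹·(a³ba)⁻¹.
  (ba) · (a³ba) = a
  a · (a³b) = b
  b · (a³ba) = aba²

Answer: aba²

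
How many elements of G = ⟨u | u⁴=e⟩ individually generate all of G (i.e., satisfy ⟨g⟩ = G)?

G is cyclic of order 4. An element generates G iff its order is 4, and a cyclic group of order 4 has exactly φ(4) = 2 such elements.

Answer: 2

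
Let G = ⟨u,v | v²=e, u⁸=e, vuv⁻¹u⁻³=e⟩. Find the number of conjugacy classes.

The conjugacy classes (representative and size) are:
  [e] (size 1), [u³] (size 2), [u²] (size 2), [u⁴] (size 1), [u⁵] (size 2), [u⁴v] (size 4), [uv] (size 4).
Class equation: 1 + 2 + 2 + 1 + 2 + 4 + 4 = 16 = |G|. So G has 7 conjugacy classes.

Answer: 7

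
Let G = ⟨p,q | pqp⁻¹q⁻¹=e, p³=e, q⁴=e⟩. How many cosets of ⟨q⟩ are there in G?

First find ord(q) by computing successive powers:
  q¹ = q, q² = q², q³ = q³, q⁴ = e.
So |⟨q⟩| = ord(q) = 4. With |G| = 12, by Lagrange [G : ⟨q⟩] = 12/4 = 3.

Answer: 3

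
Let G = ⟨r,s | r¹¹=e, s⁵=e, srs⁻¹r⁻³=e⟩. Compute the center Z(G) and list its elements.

An element z ∈ Z(G) iff z commutes with every generator.
For example e is central: e·r = r = r·e; e·s = s = s·e.
Whereas r ∉ Z(G) since r·s = rs ≠ r³s = s·r.
Checking each of the 55 elements this way gives Z(G) = {e}, of order 1.

Answer: {e}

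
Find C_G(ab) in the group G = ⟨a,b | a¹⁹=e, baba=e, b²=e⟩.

⟨ab⟩ ⊆ C_G(ab) since powers of ab commute with ab; so |C_G(ab)| ≥ |⟨ab⟩| = 2.
By orbit–stabilizer, |C_G(ab)| = |G| / |conj. class of ab| = 38 / 19 = 2.
The 2 elements commuting with ab are {e, ab}.

Answer: {e, ab}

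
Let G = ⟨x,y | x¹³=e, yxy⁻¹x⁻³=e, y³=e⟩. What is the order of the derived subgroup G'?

G' = [G, G] is generated by all commutators. The generator-pair commutators are: [x, y] = x¹¹.
The subgroup they normally generate is {e, x, x², x³, x⁴, x⁵, x⁶, x⁷, x⁸, x⁹, x¹⁰, x¹¹, x¹²}, of order 13.
Check: |G/G'| = 39/13 = 3 is the order of the abelianisation.

Answer: 13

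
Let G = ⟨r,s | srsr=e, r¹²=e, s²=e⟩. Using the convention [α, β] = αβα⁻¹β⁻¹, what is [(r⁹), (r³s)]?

[(r⁹), (r³s)] = (r⁹)·(r³s)·(r⁹)⁻¹·(r³s)⁻¹.
  (r⁹) · (r³s) = s
  s · (r³) = r⁹s
  (r⁹s) · (r³s) = r⁶

Answer: r⁶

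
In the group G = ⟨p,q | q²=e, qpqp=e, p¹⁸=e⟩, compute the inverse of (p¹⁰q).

The order of (p¹⁰q) is 2 (smallest k with (p¹⁰q)ᵏ = e), so (p¹⁰q)⁻¹ = (p¹⁰q)¹ = p¹⁰q.
Check: (p¹⁰q) · (p¹⁰q) → (p¹⁰q) · p¹⁰ = q;   q · q = e, giving e as required.

Answer: p¹⁰q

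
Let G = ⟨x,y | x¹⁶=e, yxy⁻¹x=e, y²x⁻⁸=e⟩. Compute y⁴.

Compute successive powers of y, reducing at each step:
  y²: y · y = x⁸
  y³: (x⁸) · y = y⁻¹
  y⁴: (y⁻¹) · y = e

Answer: e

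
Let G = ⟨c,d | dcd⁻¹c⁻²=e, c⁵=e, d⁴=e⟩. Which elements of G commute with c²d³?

⟨c²d³⟩ ⊆ C_G(c²d³) since powers of c²d³ commute with c²d³; so |C_G(c²d³)| ≥ |⟨c²d³⟩| = 4.
By orbit–stabilizer, |C_G(c²d³)| = |G| / |conj. class of c²d³| = 20 / 5 = 4.
The 4 elements commuting with c²d³ are {e, cd, c²d³, c³d²}.

Answer: {e, cd, c²d³, c³d²}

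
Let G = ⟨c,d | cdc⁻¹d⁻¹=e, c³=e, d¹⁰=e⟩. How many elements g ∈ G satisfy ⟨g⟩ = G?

G is cyclic of order 30. An element generates G iff its order is 30, and a cyclic group of order 30 has exactly φ(30) = 8 such elements.

Answer: 8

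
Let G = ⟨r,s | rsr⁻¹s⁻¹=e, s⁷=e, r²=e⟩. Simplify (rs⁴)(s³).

Compute (rs⁴) · (s³) by multiplying left to right and reducing via the relations at each step:
  (rs⁴) · s³ = r

Answer: r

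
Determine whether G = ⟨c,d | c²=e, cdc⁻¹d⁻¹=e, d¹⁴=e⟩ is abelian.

Each pair of generators commutes: c·d = cd = d·c. Since the generators pairwise commute, every element of G commutes with every other, so G is abelian.

Answer: Yes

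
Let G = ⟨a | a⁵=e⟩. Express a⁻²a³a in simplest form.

Multiply left to right, reducing at each step:
  (a³) · a³ = a
  a · a = a²

Answer: a²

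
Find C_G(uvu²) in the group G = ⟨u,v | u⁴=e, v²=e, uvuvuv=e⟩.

⟨uvu²⟩ ⊆ C_G(uvu²) since powers of uvu² commute with uvu²; so |C_G(uvu²)| ≥ |⟨uvu²⟩| = 3.
By orbit–stabilizer, |C_G(uvu²)| = |G| / |conj. class of uvu²| = 24 / 8 = 3.
The 3 elements commuting with uvu² are {e, u²vu³, uvu²}.

Answer: {e, u²vu³, uvu²}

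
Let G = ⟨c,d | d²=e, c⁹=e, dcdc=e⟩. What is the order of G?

Enumerate words in the generators, reducing via the relations: the distinct elements are
  {c, d, e, cd, c², c³, c⁴, c⁵, c⁶, c⁷, c⁸, c²d, c³d, c⁴d, c⁵d, c⁶d, c⁷d, c⁸d}.
No further products give new elements, so |G| = 18.

Answer: 18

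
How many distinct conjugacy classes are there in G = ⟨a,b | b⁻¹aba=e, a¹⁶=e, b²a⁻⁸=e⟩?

The conjugacy classes (representative and size) are:
  [e] (size 1), [a] (size 2), [a¹⁴] (size 2), [a³] (size 2), [a¹²] (size 2), [a⁵] (size 2), [a¹⁰] (size 2), [a⁷] (size 2), [a⁸] (size 1), [a⁶b] (size 8), [a³b⁻¹] (size 8).
Class equation: 1 + 2 + 2 + 2 + 2 + 2 + 2 + 2 + 1 + 8 + 8 = 32 = |G|. So G has 11 conjugacy classes.

Answer: 11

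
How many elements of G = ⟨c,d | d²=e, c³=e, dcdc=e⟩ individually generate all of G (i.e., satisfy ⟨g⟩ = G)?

⟨g⟩ = G would require ord(g) = |G| = 6, but the maximum element order in G is 3 < 6. So G is not cyclic and no single element generates it: the count is 0.

Answer: 0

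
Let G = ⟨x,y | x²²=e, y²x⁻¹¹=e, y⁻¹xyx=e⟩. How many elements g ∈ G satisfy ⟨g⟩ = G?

⟨g⟩ = G would require ord(g) = |G| = 44, but the maximum element order in G is 22 < 44. So G is not cyclic and no single element generates it: the count is 0.

Answer: 0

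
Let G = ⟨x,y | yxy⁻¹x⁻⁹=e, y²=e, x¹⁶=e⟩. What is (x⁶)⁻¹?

The order of (x⁶) is 8 (smallest k with (x⁶)ᵏ = e), so (x⁶)⁻¹ = (x⁶)⁷ = x¹⁰.
Check: (x⁶) · (x¹⁰) → (x⁶) · x¹⁰ = e, giving e as required.

Answer: x¹⁰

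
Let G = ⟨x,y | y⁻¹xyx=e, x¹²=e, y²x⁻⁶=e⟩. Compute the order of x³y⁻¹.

Compute successive powers until reaching e:
  (x³y⁻¹)¹ = x³y⁻¹, (x³y⁻¹)² = x⁶, (x³y⁻¹)³ = x³y, (x³y⁻¹)⁴ = e.
The smallest positive k with (x³y⁻¹)ᵏ = e is 4.

Answer: 4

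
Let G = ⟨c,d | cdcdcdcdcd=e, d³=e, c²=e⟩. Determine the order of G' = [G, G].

G' = [G, G] is generated by all commutators. The generator-pair commutators are: [c, d] = cdcd².
The subgroup they normally generate is {e, c, d, d², cd, cdc, cdcd, cdcdc, d²cd²c, d²cd², d²c, cd², dc, dcd, dcdc, cd²cd²c, cd²cd², cd²c, d²cd, d²cdc, d²cdcd, dcd²cd², dcd²c, dcd², cdcd², cd²cd, cd²cdc, cd²cdcd, cdcd²cd², cdcd²c, d²cd²cd, cdcd²cd, cdcd²cdc, cdcd²cdcd, d²cd²cdcd², d²cd²cdc, d²cd²cdcd, d²cdcd²cd², d²cdcd²c, d²cdcd², dcdcd², dcd²cd, dcd²cdc, dcd²cdcd, dcdcd²cd², dcdcd²c, dcdcd²cd, cd²cdcd²cd², cd²cdcd²c, cd²cdcd², d²cdcd²cd, d²cdcd²cdc, dcd²cdcd²c, dcd²cdcd², cd²cdcd²cd, cd²cdcd²cdc, cdcd²cdcd²c, cdcd²cdcd², cdcd²cdcd²cd, dcd²cdcd²cd}, of order 60.
Check: |G/G'| = 60/60 = 1 is the order of the abelianisation.

Answer: 60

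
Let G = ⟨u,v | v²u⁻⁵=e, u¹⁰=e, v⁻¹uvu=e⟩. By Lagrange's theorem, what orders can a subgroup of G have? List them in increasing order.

|G| = 20 = 2² · 5. By Lagrange's theorem the order of any subgroup divides 20; the divisors of 20 are 1, 2, 4, 5, 10, 20.

Answer: 1, 2, 4, 5, 10, 20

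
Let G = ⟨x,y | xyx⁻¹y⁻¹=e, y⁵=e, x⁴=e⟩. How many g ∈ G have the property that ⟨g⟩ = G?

G is cyclic of order 20. An element generates G iff its order is 20, and a cyclic group of order 20 has exactly φ(20) = 8 such elements.

Answer: 8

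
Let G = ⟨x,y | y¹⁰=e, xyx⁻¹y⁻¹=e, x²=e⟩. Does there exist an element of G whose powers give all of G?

|G| = 20, but the maximum element order in G is 10 < 20. No single element generates all of G, so G is not cyclic.

Answer: No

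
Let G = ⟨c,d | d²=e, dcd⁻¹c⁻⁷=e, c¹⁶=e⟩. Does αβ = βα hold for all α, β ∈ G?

c·d = cd but d·c = c⁷d, so c·d ≠ d·c and G is not abelian.

Answer: No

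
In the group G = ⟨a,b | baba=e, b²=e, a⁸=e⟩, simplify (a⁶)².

Compute successive powers of (a⁶), reducing at each step:
  (a⁶)²: (a⁶) · a⁶ = a⁴

Answer: a⁴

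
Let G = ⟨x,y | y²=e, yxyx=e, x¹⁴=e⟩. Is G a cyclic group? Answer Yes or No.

Every cyclic group is abelian. But x·y = xy while y·x = x¹³y, so x·y ≠ y·x and G is not abelian. Hence G is not cyclic.

Answer: No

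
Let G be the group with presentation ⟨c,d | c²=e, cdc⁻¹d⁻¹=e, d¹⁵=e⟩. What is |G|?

Enumerate words in the generators, reducing via the relations: the distinct elements are
  {c, d, e, cd, d², d³, d⁴, d⁵, d⁶, d⁷, d⁸, d⁹, cd², cd³, cd⁴, cd⁵, cd⁶, cd⁷, cd⁸, cd⁹, d¹², d¹³, d¹¹, d¹⁰, d¹⁴, cd¹², cd¹³, cd¹¹, cd¹⁰, cd¹⁴}.
No further products give new elements, so |G| = 30.

Answer: 30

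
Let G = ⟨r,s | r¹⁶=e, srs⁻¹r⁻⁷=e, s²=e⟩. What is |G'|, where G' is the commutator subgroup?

G' = [G, G] is generated by all commutators. The generator-pair commutators are: [r, s] = r¹⁰.
The subgroup they normally generate is {e, r², r⁴, r⁶, r⁸, r¹⁰, r¹², r¹⁴}, of order 8.
Check: |G/G'| = 32/8 = 4 is the order of the abelianisation.

Answer: 8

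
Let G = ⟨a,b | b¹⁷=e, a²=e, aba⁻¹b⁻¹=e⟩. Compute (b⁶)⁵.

Compute successive powers of (b⁶), reducing at each step:
  (b⁶)²: (b⁶) · b⁶ = b¹²
  (b⁶)³: (b¹²) · b⁶ = b
  (b⁶)⁴: b · b⁶ = b⁷
  (b⁶)⁵: (b⁷) · b⁶ = b¹³

Answer: b¹³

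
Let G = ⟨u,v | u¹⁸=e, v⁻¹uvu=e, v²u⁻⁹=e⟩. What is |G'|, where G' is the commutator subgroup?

G' = [G, G] is generated by all commutators. The generator-pair commutators are: [u, v] = u².
The subgroup they normally generate is {e, u², u⁴, u⁶, u⁸, u¹⁰, u¹², u¹⁴, u¹⁶}, of order 9.
Check: |G/G'| = 36/9 = 4 is the order of the abelianisation.

Answer: 9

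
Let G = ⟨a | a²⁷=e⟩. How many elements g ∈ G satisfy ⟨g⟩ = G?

G is cyclic of order 27. An element generates G iff its order is 27, and a cyclic group of order 27 has exactly φ(27) = 18 such elements.

Answer: 18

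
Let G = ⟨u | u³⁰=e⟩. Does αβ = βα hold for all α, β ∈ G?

G has a single generator, so G is cyclic and hence abelian.

Answer: Yes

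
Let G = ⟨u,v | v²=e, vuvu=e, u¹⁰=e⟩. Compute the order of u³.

Compute successive powers until reaching e:
  (u³)¹ = u³, (u³)² = u⁶, (u³)³ = u⁹, (u³)⁴ = u², (u³)⁵ = u⁵, (u³)⁶ = u⁸, (u³)⁷ = u, (u³)⁸ = u⁴, (u³)⁹ = u⁷, (u³)¹⁰ = e.
The smallest positive k with (u³)ᵏ = e is 10.

Answer: 10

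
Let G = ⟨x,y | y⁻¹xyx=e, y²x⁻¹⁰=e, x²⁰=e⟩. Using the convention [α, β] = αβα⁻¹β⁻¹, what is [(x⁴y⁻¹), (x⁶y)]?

[(x⁴y⁻¹), (x⁶y)] = (x⁴y⁻¹)·(x⁶y)·(x⁴y⁻¹)⁻¹·(x⁶y)⁻¹.
  (x⁴y⁻¹) · (x⁶y) = x¹⁸
  (x¹⁸) · (x⁴y) = x²y
  (x²y) · (x⁶y⁻¹) = x¹⁶

Answer: x¹⁶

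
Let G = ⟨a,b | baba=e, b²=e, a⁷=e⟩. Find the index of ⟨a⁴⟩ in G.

First find ord(a⁴) by computing successive powers:
  (a⁴)¹ = a⁴, (a⁴)² = a, (a⁴)³ = a⁵, (a⁴)⁴ = a², (a⁴)⁵ = a⁶, (a⁴)⁶ = a³, (a⁴)⁷ = e.
So |⟨a⁴⟩| = ord(a⁴) = 7. With |G| = 14, by Lagrange [G : ⟨a⁴⟩] = 14/7 = 2.

Answer: 2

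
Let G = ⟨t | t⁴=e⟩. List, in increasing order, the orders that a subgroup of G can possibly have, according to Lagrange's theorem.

|G| = 4 = 2². By Lagrange's theorem the order of any subgroup divides 4; the divisors of 4 are 1, 2, 4.

Answer: 1, 2, 4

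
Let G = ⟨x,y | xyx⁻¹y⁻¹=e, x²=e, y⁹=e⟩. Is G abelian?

Each pair of generators commutes: x·y = xy = y·x. Since the generators pairwise commute, every element of G commutes with every other, so G is abelian.

Answer: Yes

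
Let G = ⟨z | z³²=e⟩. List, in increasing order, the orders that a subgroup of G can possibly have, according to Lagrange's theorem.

|G| = 32 = 2⁵. By Lagrange's theorem the order of any subgroup divides 32; the divisors of 32 are 1, 2, 4, 8, 16, 32.

Answer: 1, 2, 4, 8, 16, 32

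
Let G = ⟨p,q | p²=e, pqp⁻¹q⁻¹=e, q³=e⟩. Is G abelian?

Each pair of generators commutes: p·q = pq = q·p. Since the generators pairwise commute, every element of G commutes with every other, so G is abelian.

Answer: Yes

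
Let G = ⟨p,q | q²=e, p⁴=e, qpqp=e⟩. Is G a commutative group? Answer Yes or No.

p·q = pq but q·p = p³q, so p·q ≠ q·p and G is not abelian.

Answer: No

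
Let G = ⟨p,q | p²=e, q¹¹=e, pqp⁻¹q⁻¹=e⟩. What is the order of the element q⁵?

Compute successive powers until reaching e:
  (q⁵)¹ = q⁵, (q⁵)² = q¹⁰, (q⁵)³ = q⁴, (q⁵)⁴ = q⁹, (q⁵)⁵ = q³, (q⁵)⁶ = q⁸, (q⁵)⁷ = q², (q⁵)⁸ = q⁷, (q⁵)⁹ = q, (q⁵)¹⁰ = q⁶, (q⁵)¹¹ = e.
The smallest positive k with (q⁵)ᵏ = e is 11.

Answer: 11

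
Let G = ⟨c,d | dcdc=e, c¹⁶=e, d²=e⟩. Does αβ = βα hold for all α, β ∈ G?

c·d = cd but d·c = c¹⁵d, so c·d ≠ d·c and G is not abelian.

Answer: No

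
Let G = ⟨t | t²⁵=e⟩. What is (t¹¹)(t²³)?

Compute (t¹¹) · (t²³) by multiplying left to right and reducing via the relations at each step:
  (t¹¹) · t²³ = t⁹

Answer: t⁹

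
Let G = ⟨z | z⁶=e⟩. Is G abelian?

G has a single generator, so G is cyclic and hence abelian.

Answer: Yes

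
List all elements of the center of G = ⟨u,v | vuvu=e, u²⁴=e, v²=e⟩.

An element z ∈ Z(G) iff z commutes with every generator.
For example u¹² is central: (u¹²)·u = u¹³ = u·(u¹²); (u¹²)·v = u¹²v = v·(u¹²).
Whereas u ∉ Z(G) since u·v = uv ≠ u²³v = v·u.
Checking each of the 48 elements this way gives Z(G) = {e, u¹²}, of order 2.

Answer: {e, u¹²}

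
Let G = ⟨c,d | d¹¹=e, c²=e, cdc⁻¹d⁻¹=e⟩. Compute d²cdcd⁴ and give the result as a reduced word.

Multiply left to right, reducing at each step:
  (d²) · c = cd²
  (cd²) · d = cd³
  (cd³) · c = d³
  (d³) · d⁴ = d⁷

Answer: d⁷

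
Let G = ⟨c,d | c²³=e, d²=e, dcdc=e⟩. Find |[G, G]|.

G' = [G, G] is generated by all commutators. The generator-pair commutators are: [c, d] = c².
The subgroup they normally generate is {e, c, c², c³, c⁴, c⁵, c⁶, c⁷, c⁸, c⁹, c¹⁰, c¹¹, c¹², c¹³, c¹⁴, c¹⁵, c¹⁶, c¹⁷, c¹⁸, c¹⁹, c²⁰, c²¹, c²²}, of order 23.
Check: |G/G'| = 46/23 = 2 is the order of the abelianisation.

Answer: 23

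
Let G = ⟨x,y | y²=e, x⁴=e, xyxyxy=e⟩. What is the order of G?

Enumerate words in the generators, reducing via the relations: the distinct elements are
  {e, x, y, xy, x², x³, yx, xyx, x²y, x³y, yx², yx³, xyx², xyx³, x²yx, x³yx, yx²y, xyx²y, x²yx², x²yx³, x³yx², x³yx³, x²yx²y, x³yx²y}.
No further products give new elements, so |G| = 24.

Answer: 24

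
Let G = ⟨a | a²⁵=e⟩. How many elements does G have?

G is generated by a single element, so G is cyclic. The relator gives a²⁵ = e and no smaller power is forced to be e, so the 25 powers {a, e, a², a³, a⁴, a⁵, a⁶, a⁷, a⁸, a⁹, a²², a²³, a²¹, a²⁰, a²⁴, a¹², a¹³, a¹¹, a¹⁰, a¹⁴, a¹⁵, a¹⁶, a¹⁷, a¹⁸, a¹⁹} are distinct. Hence |G| = 25.

Answer: 25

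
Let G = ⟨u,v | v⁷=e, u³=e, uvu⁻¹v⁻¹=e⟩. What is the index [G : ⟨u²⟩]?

First find ord(u²) by computing successive powers:
  (u²)¹ = u², (u²)² = u, (u²)³ = e.
So |⟨u²⟩| = ord(u²) = 3. With |G| = 21, by Lagrange [G : ⟨u²⟩] = 21/3 = 7.

Answer: 7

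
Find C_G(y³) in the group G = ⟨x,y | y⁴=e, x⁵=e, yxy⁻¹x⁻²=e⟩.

⟨y³⟩ ⊆ C_G(y³) since powers of y³ commute with y³; so |C_G(y³)| ≥ |⟨y³⟩| = 4.
By orbit–stabilizer, |C_G(y³)| = |G| / |conj. class of y³| = 20 / 5 = 4.
The 4 elements commuting with y³ are {e, y, y², y³}.

Answer: {e, y, y², y³}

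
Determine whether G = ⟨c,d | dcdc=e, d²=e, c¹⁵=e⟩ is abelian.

c·d = cd but d·c = c¹⁴d, so c·d ≠ d·c and G is not abelian.

Answer: No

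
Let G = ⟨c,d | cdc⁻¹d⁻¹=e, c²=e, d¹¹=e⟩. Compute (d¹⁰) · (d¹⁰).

Compute (d¹⁰) · (d¹⁰) by multiplying left to right and reducing via the relations at each step:
  (d¹⁰) · d¹⁰ = d⁹

Answer: d⁹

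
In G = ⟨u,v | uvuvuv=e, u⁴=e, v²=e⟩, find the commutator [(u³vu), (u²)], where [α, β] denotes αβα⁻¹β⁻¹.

[(u³vu), (u²)] = (u³vu)·(u²)·(u³vu)⁻¹·(u²)⁻¹.
  (u³vu) · (u²) = u³vu³
  (u³vu³) · (u³vu) = u²vu²v
  (u²vu²v) · (u²) = vu²v

Answer: vu²v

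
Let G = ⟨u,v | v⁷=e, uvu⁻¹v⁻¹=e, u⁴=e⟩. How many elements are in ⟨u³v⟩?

|⟨u³v⟩| equals the order of u³v. Compute successive powers until reaching e:
  (u³v)¹ = u³v, (u³v)² = u²v², (u³v)³ = uv³, (u³v)⁴ = v⁴, (u³v)⁵ = u³v⁵, (u³v)⁶ = u²v⁶, (u³v)⁷ = u, (u³v)⁸ = v, (u³v)⁹ = u³v², (u³v)¹⁰ = u²v³, (u³v)¹¹ = uv⁴, (u³v)¹² = v⁵, (u³v)¹³ = u³v⁶, (u³v)¹⁴ = u², (u³v)¹⁵ = uv, (u³v)¹⁶ = v², (u³v)¹⁷ = u³v³, (u³v)¹⁸ = u²v⁴, (u³v)¹⁹ = uv⁵, (u³v)²⁰ = v⁶, (u³v)²¹ = u³, (u³v)²² = u²v, (u³v)²³ = uv², (u³v)²⁴ = v³, (u³v)²⁵ = u³v⁴, (u³v)²⁶ = u²v⁵, (u³v)²⁷ = uv⁶, (u³v)²⁸ = e.
The smallest positive k with (u³v)ᵏ = e is 28, so |⟨u³v⟩| = 28.

Answer: 28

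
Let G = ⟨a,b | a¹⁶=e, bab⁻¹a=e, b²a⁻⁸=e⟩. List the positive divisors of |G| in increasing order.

|G| = 32 = 2⁵. By Lagrange's theorem the order of any subgroup divides 32; the divisors of 32 are 1, 2, 4, 8, 16, 32.

Answer: 1, 2, 4, 8, 16, 32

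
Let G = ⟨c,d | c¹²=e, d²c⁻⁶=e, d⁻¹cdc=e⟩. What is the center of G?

An element z ∈ Z(G) iff z commutes with every generator.
For example c⁶ is central: (c⁶)·c = c⁷ = c·(c⁶); (c⁶)·d = d⁻¹ = d·(c⁶).
Whereas c ∉ Z(G) since c·d = cd ≠ c⁵d⁻¹ = d·c.
Checking each of the 24 elements this way gives Z(G) = {e, c⁶}, of order 2.

Answer: {e, c⁶}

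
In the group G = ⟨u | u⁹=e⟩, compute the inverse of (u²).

The order of (u²) is 9 (smallest k with (u²)ᵏ = e), so (u²)⁻¹ = (u²)⁸ = u⁷.
Check: (u²) · (u⁷) → (u²) · u⁷ = e, giving e as required.

Answer: u⁷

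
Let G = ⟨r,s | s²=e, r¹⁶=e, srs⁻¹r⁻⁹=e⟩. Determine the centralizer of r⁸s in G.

⟨r⁸s⟩ ⊆ C_G(r⁸s) since powers of r⁸s commute with r⁸s; so |C_G(r⁸s)| ≥ |⟨r⁸s⟩| = 2.
By orbit–stabilizer, |C_G(r⁸s)| = |G| / |conj. class of r⁸s| = 32 / 2 = 16.
The 16 elements commuting with r⁸s are {e, r², r⁴, r⁶, r⁸, r¹⁰, r¹², r¹⁴, s, r¹⁰s, r²s, r¹²s, r⁴s, r¹⁴s, r⁶s, r⁸s}.

Answer: {e, r², r⁴, r⁶, r⁸, r¹⁰, r¹², r¹⁴, s, r¹⁰s, r²s, r¹²s, r⁴s, r¹⁴s, r⁶s, r⁸s}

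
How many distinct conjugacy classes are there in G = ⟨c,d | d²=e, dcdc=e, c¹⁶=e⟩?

The conjugacy classes (representative and size) are:
  [e] (size 1), [c¹⁵] (size 2), [c²] (size 2), [c³] (size 2), [c¹²] (size 2), [c⁵] (size 2), [c⁶] (size 2), [c⁷] (size 2), [c⁸] (size 1), [c²d] (size 8), [c¹⁵d] (size 8).
Class equation: 1 + 2 + 2 + 2 + 2 + 2 + 2 + 2 + 1 + 8 + 8 = 32 = |G|. So G has 11 conjugacy classes.

Answer: 11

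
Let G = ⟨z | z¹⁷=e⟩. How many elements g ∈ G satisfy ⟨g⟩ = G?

G is cyclic of order 17. An element generates G iff its order is 17, and a cyclic group of order 17 has exactly φ(17) = 16 such elements.

Answer: 16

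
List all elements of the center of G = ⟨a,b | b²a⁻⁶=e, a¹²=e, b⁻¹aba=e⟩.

An element z ∈ Z(G) iff z commutes with every generator.
For example a⁶ is central: (a⁶)·a = a⁷ = a·(a⁶); (a⁶)·b = b⁻¹ = b·(a⁶).
Whereas a ∉ Z(G) since a·b = ab ≠ a⁵b⁻¹ = b·a.
Checking each of the 24 elements this way gives Z(G) = {e, a⁶}, of order 2.

Answer: {e, a⁶}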